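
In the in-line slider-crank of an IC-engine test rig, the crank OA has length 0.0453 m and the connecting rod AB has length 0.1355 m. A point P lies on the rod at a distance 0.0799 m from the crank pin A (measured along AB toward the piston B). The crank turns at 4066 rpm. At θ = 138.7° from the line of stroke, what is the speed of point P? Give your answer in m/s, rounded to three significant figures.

ω = 425.8 rad/s.  Crank-pin speed |V_A| = rω = 19.288 m/s, perpendicular to OA.
Rod angle: sinφ = −(r/L) sinθ ⇒ φ = -12.747°; ω_rod = −rω cosθ/√(L²−r²sin²θ) = +109.64 rad/s.
V_P = V_A + ω_rod × AP, with AP = 0.0799 m along the rod.
Components: V_Px = −rω sinθ − a·ω_rod·sinφ = -10.797 m/s;  V_Py = rω cosθ + a·ω_rod·cosφ = -5.946 m/s.
|V_P| = √(V_Px² + V_Py²) = 12.326 m/s.

12.3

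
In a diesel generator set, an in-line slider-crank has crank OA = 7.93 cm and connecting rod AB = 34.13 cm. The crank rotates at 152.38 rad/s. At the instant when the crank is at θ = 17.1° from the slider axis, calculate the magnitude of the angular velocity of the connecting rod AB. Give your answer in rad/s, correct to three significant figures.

33.9

ω = 152.4 rad/s
The rod makes angle φ with the slider axis where L sinφ = r sinθ; differentiating, L cosφ·φ̇ = r ω cosθ.
L cosφ = √(L² − r² sin²θ) = 0.3405 m.
|ω_rod| = r ω |cosθ| / √(L² − r² sin²θ) = 0.0793·152.4·0.95579/0.3405 = 33.919 rad/s.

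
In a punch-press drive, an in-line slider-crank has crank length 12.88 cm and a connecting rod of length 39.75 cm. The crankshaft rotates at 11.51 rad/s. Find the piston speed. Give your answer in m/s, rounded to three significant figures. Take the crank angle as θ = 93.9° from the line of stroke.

ω = 11.51 rad/s
For an in-line slider-crank, x = r cosθ + √(L² − r² sin²θ), so v = −rω sinθ·[1 + r cosθ/√(L² − r² sin²θ)].
With r = 0.1288 m, L = 0.3975 m, θ = 93.9°: √(L² − r² sin²θ) = 0.37616 m.
v = −0.1288·11.51·0.99768·[1 + 0.1288·-0.06802/0.37616] = -1.4446 m/s.
|v| = 1.4446 m/s.

1.44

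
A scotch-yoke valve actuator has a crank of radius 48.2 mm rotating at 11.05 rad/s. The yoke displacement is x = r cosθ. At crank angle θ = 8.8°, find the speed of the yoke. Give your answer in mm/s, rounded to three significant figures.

ω = 11.05 rad/s
x = r cosθ ⇒ ẋ = −rω sinθ.
|v| = rω|sinθ| = 0.0482·11.05·|sin 8.8°| = 0.081482 m/s = 81.482 mm/s.

81.5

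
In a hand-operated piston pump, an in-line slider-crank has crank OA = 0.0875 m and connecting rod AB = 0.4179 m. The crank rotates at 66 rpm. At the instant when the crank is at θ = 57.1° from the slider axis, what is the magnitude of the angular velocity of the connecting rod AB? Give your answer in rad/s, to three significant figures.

ω = 6.912 rad/s (converted from 66 rpm).
The rod makes angle φ with the slider axis where L sinφ = r sinθ; differentiating, L cosφ·φ̇ = r ω cosθ.
L cosφ = √(L² − r² sin²θ) = 0.41139 m.
|ω_rod| = r ω |cosθ| / √(L² − r² sin²θ) = 0.0875·6.912·0.54317/0.41139 = 0.79848 rad/s.

0.798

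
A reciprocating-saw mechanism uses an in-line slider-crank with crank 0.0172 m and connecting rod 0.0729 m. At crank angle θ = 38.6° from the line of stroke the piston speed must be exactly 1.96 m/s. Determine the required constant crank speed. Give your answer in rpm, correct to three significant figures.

1470

For an in-line slider-crank, |v_piston| = rω|sinθ|·[1 + r cosθ/√(L² − r² sin²θ)].
With r = 0.0172 m, L = 0.0729 m, θ = 38.6°: the bracketed kinematic factor |dx/dθ| = 0.012731 m.
ω = v/|dx/dθ| = 1.96/0.012731 = 153.95 rad/s.
N = 60ω/(2π) = 1470.1 rpm.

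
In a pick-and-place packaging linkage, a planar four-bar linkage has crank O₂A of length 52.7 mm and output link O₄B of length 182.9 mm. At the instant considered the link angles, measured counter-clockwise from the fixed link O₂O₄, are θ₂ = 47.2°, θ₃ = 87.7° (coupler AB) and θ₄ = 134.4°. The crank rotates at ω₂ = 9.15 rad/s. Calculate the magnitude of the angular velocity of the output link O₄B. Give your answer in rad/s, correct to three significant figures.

2.35

ω₂ = 9.15 rad/s
Differentiating the loop-closure r₂e^{iθ₂}+r₃e^{iθ₃}=r₁+r₄e^{iθ₄} gives r₂ω₂e^{iθ₂}+r₃ω₃e^{iθ₃}=r₄ω₄e^{iθ₄}.
Eliminating the other unknown: ω₄ = r₂ω₂ sin(θ₂−θ₃) / [r₄ sin(θ₄−θ₃)].
Numerator sine = -0.64945; denominator sine = +0.72777.
Result = 0.0527·9.15·(-0.64945) / (0.1829·(+0.72777)) = -2.3527 rad/s; magnitude 2.3527 rad/s.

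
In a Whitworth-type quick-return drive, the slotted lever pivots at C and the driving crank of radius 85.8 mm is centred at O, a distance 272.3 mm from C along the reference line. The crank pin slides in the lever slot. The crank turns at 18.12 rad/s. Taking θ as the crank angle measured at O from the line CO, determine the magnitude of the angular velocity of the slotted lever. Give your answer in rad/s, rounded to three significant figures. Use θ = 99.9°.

0.825

ω = 18.12 rad/s
Crank pin A relative to C: A = (d + r cosθ, r sinθ); lever angle φ = atan2(r sinθ, d + r cosθ).
Differentiating tanφ: φ̇ = rω(d cosθ + r)/(d² + r² + 2dr cosθ).
d² + r² + 2dr cosθ = |CA|² = 0.0734753 m²;  d cosθ + r = +0.038984 m.
|ω_lever| = |0.0858·18.12·+0.038984| / 0.0734753 = 0.82487 rad/s.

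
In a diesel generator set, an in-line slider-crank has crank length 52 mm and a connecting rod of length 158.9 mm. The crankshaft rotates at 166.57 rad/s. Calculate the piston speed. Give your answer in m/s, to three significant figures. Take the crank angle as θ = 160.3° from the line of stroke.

2.01

ω = 166.6 rad/s
For an in-line slider-crank, x = r cosθ + √(L² − r² sin²θ), so v = −rω sinθ·[1 + r cosθ/√(L² − r² sin²θ)].
With r = 0.052 m, L = 0.1589 m, θ = 160.3°: √(L² − r² sin²θ) = 0.15793 m.
v = −0.052·166.6·0.33710·[1 + 0.052·-0.94147/0.15793] = -2.0147 m/s.
|v| = 2.0147 m/s.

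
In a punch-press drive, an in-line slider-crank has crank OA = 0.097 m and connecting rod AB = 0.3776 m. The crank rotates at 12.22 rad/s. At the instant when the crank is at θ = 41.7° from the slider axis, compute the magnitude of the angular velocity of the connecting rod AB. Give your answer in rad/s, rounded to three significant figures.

2.38

ω = 12.22 rad/s
The rod makes angle φ with the slider axis where L sinφ = r sinθ; differentiating, L cosφ·φ̇ = r ω cosθ.
L cosφ = √(L² − r² sin²θ) = 0.37205 m.
|ω_rod| = r ω |cosθ| / √(L² − r² sin²θ) = 0.097·12.22·0.74664/0.37205 = 2.3788 rad/s.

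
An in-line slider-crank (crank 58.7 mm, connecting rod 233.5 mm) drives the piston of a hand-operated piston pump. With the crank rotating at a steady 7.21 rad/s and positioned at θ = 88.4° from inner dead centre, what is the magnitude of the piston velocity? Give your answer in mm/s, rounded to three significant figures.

426

ω = 7.21 rad/s
For an in-line slider-crank, x = r cosθ + √(L² − r² sin²θ), so v = −rω sinθ·[1 + r cosθ/√(L² − r² sin²θ)].
With r = 0.0587 m, L = 0.2335 m, θ = 88.4°: √(L² − r² sin²θ) = 0.22601 m.
v = −0.0587·7.21·0.99961·[1 + 0.0587·0.02792/0.22601] = -0.42613 m/s.
|v| = 0.42613 m/s = 426.13 mm/s.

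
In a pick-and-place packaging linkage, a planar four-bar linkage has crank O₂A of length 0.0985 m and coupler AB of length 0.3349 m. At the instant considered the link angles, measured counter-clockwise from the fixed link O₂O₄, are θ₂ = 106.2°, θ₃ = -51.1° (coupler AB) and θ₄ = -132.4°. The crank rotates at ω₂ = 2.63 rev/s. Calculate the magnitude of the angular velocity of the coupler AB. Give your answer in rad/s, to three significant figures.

ω₂ = 16.52 rad/s (from 2.63 rev/s).
Differentiating the loop-closure r₂e^{iθ₂}+r₃e^{iθ₃}=r₁+r₄e^{iθ₄} gives r₂ω₂e^{iθ₂}+r₃ω₃e^{iθ₃}=r₄ω₄e^{iθ₄}.
Eliminating the other unknown: ω₃ = r₂ω₂ sin(θ₄−θ₂) / [r₃ sin(θ₃−θ₄)].
Numerator sine = +0.85355; denominator sine = +0.98849.
Result = 0.0985·16.52·(+0.85355) / (0.3349·(+0.98849)) = +4.1967 rad/s; magnitude 4.1967 rad/s.

4.20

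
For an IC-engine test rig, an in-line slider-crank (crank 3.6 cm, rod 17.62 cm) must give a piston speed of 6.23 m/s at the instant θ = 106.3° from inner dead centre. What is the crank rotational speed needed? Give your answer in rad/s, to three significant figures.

192

For an in-line slider-crank, |v_piston| = rω|sinθ|·[1 + r cosθ/√(L² − r² sin²θ)].
With r = 0.036 m, L = 0.1762 m, θ = 106.3°: the bracketed kinematic factor |dx/dθ| = 0.032532 m.
ω = v/|dx/dθ| = 6.23/0.032532 = 191.5 rad/s.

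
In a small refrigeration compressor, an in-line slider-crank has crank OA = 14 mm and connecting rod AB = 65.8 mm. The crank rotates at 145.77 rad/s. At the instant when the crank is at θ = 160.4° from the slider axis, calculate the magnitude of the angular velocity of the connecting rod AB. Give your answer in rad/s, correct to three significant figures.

29.3

ω = 145.8 rad/s
The rod makes angle φ with the slider axis where L sinφ = r sinθ; differentiating, L cosφ·φ̇ = r ω cosθ.
L cosφ = √(L² − r² sin²θ) = 0.065632 m.
|ω_rod| = r ω |cosθ| / √(L² − r² sin²θ) = 0.014·145.8·0.94206/0.065632 = 29.293 rad/s.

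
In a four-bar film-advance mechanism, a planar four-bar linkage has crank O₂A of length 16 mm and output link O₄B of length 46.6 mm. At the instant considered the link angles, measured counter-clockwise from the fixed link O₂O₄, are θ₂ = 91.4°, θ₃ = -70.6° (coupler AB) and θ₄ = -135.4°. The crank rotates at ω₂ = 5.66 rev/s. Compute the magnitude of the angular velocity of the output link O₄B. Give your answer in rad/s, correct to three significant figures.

ω₂ = 35.56 rad/s (from 5.66 rev/s).
Differentiating the loop-closure r₂e^{iθ₂}+r₃e^{iθ₃}=r₁+r₄e^{iθ₄} gives r₂ω₂e^{iθ₂}+r₃ω₃e^{iθ₃}=r₄ω₄e^{iθ₄}.
Eliminating the other unknown: ω₄ = r₂ω₂ sin(θ₂−θ₃) / [r₄ sin(θ₄−θ₃)].
Numerator sine = +0.30902; denominator sine = -0.90483.
Result = 0.016·35.56·(+0.30902) / (0.0466·(-0.90483)) = -4.1701 rad/s; magnitude 4.1701 rad/s.

4.17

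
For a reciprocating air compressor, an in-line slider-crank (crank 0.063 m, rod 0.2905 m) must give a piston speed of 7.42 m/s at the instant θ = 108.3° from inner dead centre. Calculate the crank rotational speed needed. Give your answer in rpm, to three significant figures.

1270

For an in-line slider-crank, |v_piston| = rω|sinθ|·[1 + r cosθ/√(L² − r² sin²θ)].
With r = 0.063 m, L = 0.2905 m, θ = 108.3°: the bracketed kinematic factor |dx/dθ| = 0.055652 m.
ω = v/|dx/dθ| = 7.42/0.055652 = 133.33 rad/s.
N = 60ω/(2π) = 1273.2 rpm.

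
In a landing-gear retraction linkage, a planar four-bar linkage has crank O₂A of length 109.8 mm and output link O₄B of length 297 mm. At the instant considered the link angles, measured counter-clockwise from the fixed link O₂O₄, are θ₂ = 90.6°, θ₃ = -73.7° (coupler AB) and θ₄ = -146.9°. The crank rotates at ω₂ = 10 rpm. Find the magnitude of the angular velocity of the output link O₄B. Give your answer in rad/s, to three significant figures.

0.109

ω₂ = 1.047 rad/s (from 10 rpm).
Differentiating the loop-closure r₂e^{iθ₂}+r₃e^{iθ₃}=r₁+r₄e^{iθ₄} gives r₂ω₂e^{iθ₂}+r₃ω₃e^{iθ₃}=r₄ω₄e^{iθ₄}.
Eliminating the other unknown: ω₄ = r₂ω₂ sin(θ₂−θ₃) / [r₄ sin(θ₄−θ₃)].
Numerator sine = +0.27060; denominator sine = -0.95732.
Result = 0.1098·1.047·(+0.27060) / (0.297·(-0.95732)) = -0.10943 rad/s; magnitude 0.10943 rad/s.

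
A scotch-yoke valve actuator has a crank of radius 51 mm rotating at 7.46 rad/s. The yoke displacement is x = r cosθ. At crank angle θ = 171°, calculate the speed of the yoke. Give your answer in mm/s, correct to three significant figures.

ω = 7.46 rad/s
x = r cosθ ⇒ ẋ = −rω sinθ.
|v| = rω|sinθ| = 0.051·7.46·|sin 171°| = 0.059517 m/s = 59.517 mm/s.

59.5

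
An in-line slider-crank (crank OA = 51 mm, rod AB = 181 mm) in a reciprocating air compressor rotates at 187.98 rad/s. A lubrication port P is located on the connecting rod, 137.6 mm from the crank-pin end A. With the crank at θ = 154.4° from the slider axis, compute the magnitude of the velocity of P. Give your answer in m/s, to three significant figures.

ω = 188 rad/s.  Crank-pin speed |V_A| = rω = 9.587 m/s, perpendicular to OA.
Rod angle: sinφ = −(r/L) sinθ ⇒ φ = -6.993°; ω_rod = −rω cosθ/√(L²−r²sin²θ) = +48.125 rad/s.
V_P = V_A + ω_rod × AP, with AP = 0.1376 m along the rod.
Components: V_Px = −rω sinθ − a·ω_rod·sinφ = -3.3362 m/s;  V_Py = rω cosθ + a·ω_rod·cosφ = -2.0731 m/s.
|V_P| = √(V_Px² + V_Py²) = 3.9278 m/s.

3.93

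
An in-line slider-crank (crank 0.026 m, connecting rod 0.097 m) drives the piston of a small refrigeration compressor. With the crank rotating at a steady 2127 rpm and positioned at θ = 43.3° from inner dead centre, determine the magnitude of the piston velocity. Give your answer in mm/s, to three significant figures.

4760

ω = 2π·2127/60 = 222.7 rad/s
For an in-line slider-crank, x = r cosθ + √(L² − r² sin²θ), so v = −rω sinθ·[1 + r cosθ/√(L² − r² sin²θ)].
With r = 0.026 m, L = 0.097 m, θ = 43.3°: √(L² − r² sin²θ) = 0.095347 m.
v = −0.026·222.7·0.68582·[1 + 0.026·0.72777/0.095347] = -4.7599 m/s.
|v| = 4.7599 m/s = 4759.9 mm/s.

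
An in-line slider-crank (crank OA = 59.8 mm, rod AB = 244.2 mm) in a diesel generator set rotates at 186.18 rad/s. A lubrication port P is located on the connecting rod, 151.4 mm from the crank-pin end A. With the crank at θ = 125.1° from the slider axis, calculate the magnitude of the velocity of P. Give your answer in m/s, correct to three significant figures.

ω = 186.2 rad/s.  Crank-pin speed |V_A| = rω = 11.134 m/s, perpendicular to OA.
Rod angle: sinφ = −(r/L) sinθ ⇒ φ = -11.557°; ω_rod = −rω cosθ/√(L²−r²sin²θ) = +26.758 rad/s.
V_P = V_A + ω_rod × AP, with AP = 0.1514 m along the rod.
Components: V_Px = −rω sinθ − a·ω_rod·sinφ = -8.2973 m/s;  V_Py = rω cosθ + a·ω_rod·cosφ = -2.4328 m/s.
|V_P| = √(V_Px² + V_Py²) = 8.6466 m/s.

8.65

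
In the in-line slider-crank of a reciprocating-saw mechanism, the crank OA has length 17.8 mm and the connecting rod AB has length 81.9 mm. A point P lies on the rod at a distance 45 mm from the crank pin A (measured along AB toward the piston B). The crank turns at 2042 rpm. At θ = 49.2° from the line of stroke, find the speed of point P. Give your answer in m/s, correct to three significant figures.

ω = 213.8 rad/s.  Crank-pin speed |V_A| = rω = 3.8063 m/s, perpendicular to OA.
Rod angle: sinφ = −(r/L) sinθ ⇒ φ = -9.470°; ω_rod = −rω cosθ/√(L²−r²sin²θ) = -30.787 rad/s.
V_P = V_A + ω_rod × AP, with AP = 0.045 m along the rod.
Components: V_Px = −rω sinθ − a·ω_rod·sinφ = -3.1093 m/s;  V_Py = rω cosθ + a·ω_rod·cosφ = +1.1206 m/s.
|V_P| = √(V_Px² + V_Py²) = 3.3051 m/s.

3.31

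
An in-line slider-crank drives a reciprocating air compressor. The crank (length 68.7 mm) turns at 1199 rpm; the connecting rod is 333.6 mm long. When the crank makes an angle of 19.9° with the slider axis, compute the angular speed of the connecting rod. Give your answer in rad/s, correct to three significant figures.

ω = 125.6 rad/s (converted from 1199 rpm).
The rod makes angle φ with the slider axis where L sinφ = r sinθ; differentiating, L cosφ·φ̇ = r ω cosθ.
L cosφ = √(L² − r² sin²θ) = 0.33278 m.
|ω_rod| = r ω |cosθ| / √(L² − r² sin²θ) = 0.0687·125.6·0.94029/0.33278 = 24.373 rad/s.

24.4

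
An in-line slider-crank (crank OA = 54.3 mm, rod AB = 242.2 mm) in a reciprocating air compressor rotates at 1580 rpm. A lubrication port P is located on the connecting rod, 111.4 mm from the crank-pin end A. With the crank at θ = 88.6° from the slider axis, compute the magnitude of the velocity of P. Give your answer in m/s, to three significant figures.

ω = 165.5 rad/s.  Crank-pin speed |V_A| = rω = 8.9843 m/s, perpendicular to OA.
Rod angle: sinφ = −(r/L) sinθ ⇒ φ = -12.952°; ω_rod = −rω cosθ/√(L²−r²sin²θ) = -0.92996 rad/s.
V_P = V_A + ω_rod × AP, with AP = 0.1114 m along the rod.
Components: V_Px = −rω sinθ − a·ω_rod·sinφ = -9.0049 m/s;  V_Py = rω cosθ + a·ω_rod·cosφ = +0.11854 m/s.
|V_P| = √(V_Px² + V_Py²) = 9.0056 m/s.

9.01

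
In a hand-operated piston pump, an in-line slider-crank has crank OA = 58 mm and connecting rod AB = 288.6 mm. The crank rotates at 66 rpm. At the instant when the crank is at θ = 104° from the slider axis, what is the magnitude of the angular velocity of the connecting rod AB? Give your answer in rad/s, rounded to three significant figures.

0.343

ω = 6.912 rad/s (converted from 66 rpm).
The rod makes angle φ with the slider axis where L sinφ = r sinθ; differentiating, L cosφ·φ̇ = r ω cosθ.
L cosφ = √(L² − r² sin²θ) = 0.28306 m.
|ω_rod| = r ω |cosθ| / √(L² − r² sin²θ) = 0.058·6.912·0.24192/0.28306 = 0.34261 rad/s.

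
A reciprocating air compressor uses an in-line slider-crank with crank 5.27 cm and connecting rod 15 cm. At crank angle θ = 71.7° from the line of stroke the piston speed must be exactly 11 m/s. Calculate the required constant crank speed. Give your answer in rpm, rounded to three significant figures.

For an in-line slider-crank, |v_piston| = rω|sinθ|·[1 + r cosθ/√(L² − r² sin²θ)].
With r = 0.0527 m, L = 0.15 m, θ = 71.7°: the bracketed kinematic factor |dx/dθ| = 0.05589 m.
ω = v/|dx/dθ| = 11/0.05589 = 196.82 rad/s.
N = 60ω/(2π) = 1879.5 rpm.

1880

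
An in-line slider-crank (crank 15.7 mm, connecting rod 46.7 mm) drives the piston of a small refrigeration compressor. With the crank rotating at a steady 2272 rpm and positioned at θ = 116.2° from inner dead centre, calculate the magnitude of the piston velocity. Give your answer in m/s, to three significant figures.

2.83

ω = 2π·2272/60 = 237.9 rad/s
For an in-line slider-crank, x = r cosθ + √(L² − r² sin²θ), so v = −rω sinθ·[1 + r cosθ/√(L² − r² sin²θ)].
With r = 0.0157 m, L = 0.0467 m, θ = 116.2°: √(L² − r² sin²θ) = 0.044525 m.
v = −0.0157·237.9·0.89726·[1 + 0.0157·-0.44151/0.044525] = -2.8298 m/s.
|v| = 2.8298 m/s.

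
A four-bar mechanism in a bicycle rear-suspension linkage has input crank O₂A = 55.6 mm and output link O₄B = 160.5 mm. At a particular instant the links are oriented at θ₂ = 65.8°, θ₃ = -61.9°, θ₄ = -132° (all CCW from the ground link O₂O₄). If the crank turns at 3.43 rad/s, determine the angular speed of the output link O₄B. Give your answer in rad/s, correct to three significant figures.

ω₂ = 3.43 rad/s
Differentiating the loop-closure r₂e^{iθ₂}+r₃e^{iθ₃}=r₁+r₄e^{iθ₄} gives r₂ω₂e^{iθ₂}+r₃ω₃e^{iθ₃}=r₄ω₄e^{iθ₄}.
Eliminating the other unknown: ω₄ = r₂ω₂ sin(θ₂−θ₃) / [r₄ sin(θ₄−θ₃)].
Numerator sine = +0.79122; denominator sine = -0.94029.
Result = 0.0556·3.43·(+0.79122) / (0.1605·(-0.94029)) = -0.99984 rad/s; magnitude 0.99984 rad/s.

1.000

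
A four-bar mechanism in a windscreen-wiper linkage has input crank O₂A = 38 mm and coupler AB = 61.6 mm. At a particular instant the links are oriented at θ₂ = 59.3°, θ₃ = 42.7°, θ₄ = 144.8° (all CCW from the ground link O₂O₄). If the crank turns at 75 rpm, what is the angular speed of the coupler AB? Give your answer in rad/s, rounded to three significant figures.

4.94

ω₂ = 7.854 rad/s (from 75 rpm).
Differentiating the loop-closure r₂e^{iθ₂}+r₃e^{iθ₃}=r₁+r₄e^{iθ₄} gives r₂ω₂e^{iθ₂}+r₃ω₃e^{iθ₃}=r₄ω₄e^{iθ₄}.
Eliminating the other unknown: ω₃ = r₂ω₂ sin(θ₄−θ₂) / [r₃ sin(θ₃−θ₄)].
Numerator sine = +0.99692; denominator sine = -0.97778.
Result = 0.038·7.854·(+0.99692) / (0.0616·(-0.97778)) = -4.9398 rad/s; magnitude 4.9398 rad/s.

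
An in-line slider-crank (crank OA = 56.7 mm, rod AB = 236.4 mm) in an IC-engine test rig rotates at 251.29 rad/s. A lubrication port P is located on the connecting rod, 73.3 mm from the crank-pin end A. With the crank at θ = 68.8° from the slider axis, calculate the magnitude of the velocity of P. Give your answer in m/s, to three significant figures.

ω = 251.3 rad/s.  Crank-pin speed |V_A| = rω = 14.248 m/s, perpendicular to OA.
Rod angle: sinφ = −(r/L) sinθ ⇒ φ = -12.921°; ω_rod = −rω cosθ/√(L²−r²sin²θ) = -22.362 rad/s.
V_P = V_A + ω_rod × AP, with AP = 0.0733 m along the rod.
Components: V_Px = −rω sinθ − a·ω_rod·sinφ = -13.65 m/s;  V_Py = rω cosθ + a·ω_rod·cosφ = +3.5549 m/s.
|V_P| = √(V_Px² + V_Py²) = 14.106 m/s.

14.1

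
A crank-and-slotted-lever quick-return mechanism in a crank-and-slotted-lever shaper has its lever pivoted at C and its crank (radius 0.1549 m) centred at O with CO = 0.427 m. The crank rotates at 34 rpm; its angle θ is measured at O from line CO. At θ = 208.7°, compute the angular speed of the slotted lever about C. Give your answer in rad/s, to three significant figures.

ω = 3.56 rad/s (from 34 rpm).
Crank pin A relative to C: A = (d + r cosθ, r sinθ); lever angle φ = atan2(r sinθ, d + r cosθ).
Differentiating tanφ: φ̇ = rω(d cosθ + r)/(d² + r² + 2dr cosθ).
d² + r² + 2dr cosθ = |CA|² = 0.0902901 m²;  d cosθ + r = -0.21964 m.
|ω_lever| = |0.1549·3.56·-0.21964| / 0.0902901 = 1.3416 rad/s.

1.34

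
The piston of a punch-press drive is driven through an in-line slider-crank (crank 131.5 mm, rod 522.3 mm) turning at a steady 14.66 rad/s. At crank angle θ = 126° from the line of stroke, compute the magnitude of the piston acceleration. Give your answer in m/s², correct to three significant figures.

ω = 14.66 rad/s
x(θ) = r cosθ + √(L² − r² sin²θ); with ω constant, a = ω²·d²x/dθ².
d²x/dθ² = −r cosθ − r²(cos2θ)/√u − r⁴ sin²2θ/(4u^{3/2}),  u = L² − r² sin²θ = 0.261479 m².
Substituting r = 0.1315 m, L = 0.5223 m, θ = 126°: d²x/dθ² = +0.087238 m.
a = ω²·d²x/dθ² = (14.66)²·(+0.087238) = +18.749 m/s²;  |a| = 18.749 m/s².

18.7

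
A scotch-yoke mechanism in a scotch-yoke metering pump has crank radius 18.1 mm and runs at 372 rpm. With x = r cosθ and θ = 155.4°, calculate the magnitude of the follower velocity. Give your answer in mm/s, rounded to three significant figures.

ω = 38.96 rad/s (from 372 rpm).
x = r cosθ ⇒ ẋ = −rω sinθ.
|v| = rω|sinθ| = 0.0181·38.96·|sin 155.4°| = 0.29352 m/s = 293.52 mm/s.

294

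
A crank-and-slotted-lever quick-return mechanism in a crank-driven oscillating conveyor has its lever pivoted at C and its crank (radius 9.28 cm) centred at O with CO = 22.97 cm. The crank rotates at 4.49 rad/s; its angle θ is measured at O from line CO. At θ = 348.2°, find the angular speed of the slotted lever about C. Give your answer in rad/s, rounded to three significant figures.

ω = 4.49 rad/s
Crank pin A relative to C: A = (d + r cosθ, r sinθ); lever angle φ = atan2(r sinθ, d + r cosθ).
Differentiating tanφ: φ̇ = rω(d cosθ + r)/(d² + r² + 2dr cosθ).
d² + r² + 2dr cosθ = |CA|² = 0.103105 m²;  d cosθ + r = +0.31765 m.
|ω_lever| = |0.0928·4.49·+0.31765| / 0.103105 = 1.2837 rad/s.

1.28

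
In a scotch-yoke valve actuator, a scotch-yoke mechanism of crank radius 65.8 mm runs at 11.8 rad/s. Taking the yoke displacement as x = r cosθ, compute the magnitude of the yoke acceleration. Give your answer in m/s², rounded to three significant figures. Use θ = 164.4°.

ω = 11.8 rad/s
x = r cosθ ⇒ ẍ = −rω² cosθ (ω constant).
|a| = rω²|cosθ| = 0.0658·(11.8)²·|cos 164.4°| = 8.8245 m/s².

8.82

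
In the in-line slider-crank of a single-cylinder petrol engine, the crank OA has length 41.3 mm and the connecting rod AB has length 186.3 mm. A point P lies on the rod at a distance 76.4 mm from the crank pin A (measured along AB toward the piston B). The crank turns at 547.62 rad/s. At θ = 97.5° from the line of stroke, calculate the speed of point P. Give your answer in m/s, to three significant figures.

ω = 547.6 rad/s.  Crank-pin speed |V_A| = rω = 22.617 m/s, perpendicular to OA.
Rod angle: sinφ = −(r/L) sinθ ⇒ φ = -12.697°; ω_rod = −rω cosθ/√(L²−r²sin²θ) = +16.243 rad/s.
V_P = V_A + ω_rod × AP, with AP = 0.0764 m along the rod.
Components: V_Px = −rω sinθ − a·ω_rod·sinφ = -22.15 m/s;  V_Py = rω cosθ + a·ω_rod·cosφ = -1.7415 m/s.
|V_P| = √(V_Px² + V_Py²) = 22.219 m/s.

22.2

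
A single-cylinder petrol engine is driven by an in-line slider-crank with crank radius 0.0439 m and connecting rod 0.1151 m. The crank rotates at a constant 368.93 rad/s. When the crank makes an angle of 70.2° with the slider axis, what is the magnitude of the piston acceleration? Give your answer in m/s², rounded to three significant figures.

184

ω = 368.9 rad/s
x(θ) = r cosθ + √(L² − r² sin²θ); with ω constant, a = ω²·d²x/dθ².
d²x/dθ² = −r cosθ − r²(cos2θ)/√u − r⁴ sin²2θ/(4u^{3/2}),  u = L² − r² sin²θ = 0.0115419 m².
Substituting r = 0.0439 m, L = 0.1151 m, θ = 70.2°: d²x/dθ² = -0.0013529 m.
a = ω²·d²x/dθ² = (368.9)²·(-0.0013529) = -184.14 m/s²;  |a| = 184.14 m/s².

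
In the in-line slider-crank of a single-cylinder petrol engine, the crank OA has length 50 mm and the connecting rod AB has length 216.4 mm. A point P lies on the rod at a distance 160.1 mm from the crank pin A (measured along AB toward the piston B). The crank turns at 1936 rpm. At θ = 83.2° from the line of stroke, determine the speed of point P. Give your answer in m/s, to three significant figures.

10.3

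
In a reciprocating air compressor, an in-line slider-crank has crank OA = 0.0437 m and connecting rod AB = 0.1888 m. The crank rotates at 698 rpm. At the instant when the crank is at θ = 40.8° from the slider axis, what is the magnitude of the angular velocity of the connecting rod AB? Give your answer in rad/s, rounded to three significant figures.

13.0

ω = 73.09 rad/s (converted from 698 rpm).
The rod makes angle φ with the slider axis where L sinφ = r sinθ; differentiating, L cosφ·φ̇ = r ω cosθ.
L cosφ = √(L² − r² sin²θ) = 0.18663 m.
|ω_rod| = r ω |cosθ| / √(L² − r² sin²θ) = 0.0437·73.09·0.75700/0.18663 = 12.956 rad/s.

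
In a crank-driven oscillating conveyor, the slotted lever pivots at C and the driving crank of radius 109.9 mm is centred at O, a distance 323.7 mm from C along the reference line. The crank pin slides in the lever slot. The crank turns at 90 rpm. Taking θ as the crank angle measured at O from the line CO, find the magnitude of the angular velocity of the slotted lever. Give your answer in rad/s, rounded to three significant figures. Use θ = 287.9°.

ω = 9.425 rad/s (from 90 rpm).
Crank pin A relative to C: A = (d + r cosθ, r sinθ); lever angle φ = atan2(r sinθ, d + r cosθ).
Differentiating tanφ: φ̇ = rω(d cosθ + r)/(d² + r² + 2dr cosθ).
d² + r² + 2dr cosθ = |CA|² = 0.138728 m²;  d cosθ + r = +0.20939 m.
|ω_lever| = |0.1099·9.425·+0.20939| / 0.138728 = 1.5634 rad/s.

1.56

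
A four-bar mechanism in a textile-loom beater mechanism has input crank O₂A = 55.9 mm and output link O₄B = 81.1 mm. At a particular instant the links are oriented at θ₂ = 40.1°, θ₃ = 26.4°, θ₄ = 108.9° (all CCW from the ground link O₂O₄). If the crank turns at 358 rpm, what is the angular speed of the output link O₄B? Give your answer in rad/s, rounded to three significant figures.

6.17

ω₂ = 37.49 rad/s (from 358 rpm).
Differentiating the loop-closure r₂e^{iθ₂}+r₃e^{iθ₃}=r₁+r₄e^{iθ₄} gives r₂ω₂e^{iθ₂}+r₃ω₃e^{iθ₃}=r₄ω₄e^{iθ₄}.
Eliminating the other unknown: ω₄ = r₂ω₂ sin(θ₂−θ₃) / [r₄ sin(θ₄−θ₃)].
Numerator sine = +0.23684; denominator sine = +0.99144.
Result = 0.0559·37.49·(+0.23684) / (0.0811·(+0.99144)) = +6.1728 rad/s; magnitude 6.1728 rad/s.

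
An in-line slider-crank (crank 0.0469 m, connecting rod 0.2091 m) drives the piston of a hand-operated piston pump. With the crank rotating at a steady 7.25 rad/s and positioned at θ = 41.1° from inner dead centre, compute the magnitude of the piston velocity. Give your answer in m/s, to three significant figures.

ω = 7.25 rad/s
For an in-line slider-crank, x = r cosθ + √(L² − r² sin²θ), so v = −rω sinθ·[1 + r cosθ/√(L² − r² sin²θ)].
With r = 0.0469 m, L = 0.2091 m, θ = 41.1°: √(L² − r² sin²θ) = 0.20681 m.
v = −0.0469·7.25·0.65738·[1 + 0.0469·0.75356/0.20681] = -0.26172 m/s.
|v| = 0.26172 m/s.

0.262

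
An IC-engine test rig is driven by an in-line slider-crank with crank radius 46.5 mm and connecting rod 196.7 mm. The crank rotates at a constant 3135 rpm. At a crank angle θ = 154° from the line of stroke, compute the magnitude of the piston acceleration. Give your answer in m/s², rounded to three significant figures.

ω = 2π·3135/60 = 328.3 rad/s
x(θ) = r cosθ + √(L² − r² sin²θ); with ω constant, a = ω²·d²x/dθ².
d²x/dθ² = −r cosθ − r²(cos2θ)/√u − r⁴ sin²2θ/(4u^{3/2}),  u = L² − r² sin²θ = 0.0382754 m².
Substituting r = 0.0465 m, L = 0.1967 m, θ = 154°: d²x/dθ² = +0.034893 m.
a = ω²·d²x/dθ² = (328.3)²·(+0.034893) = +3760.7 m/s²;  |a| = 3760.7 m/s².

3760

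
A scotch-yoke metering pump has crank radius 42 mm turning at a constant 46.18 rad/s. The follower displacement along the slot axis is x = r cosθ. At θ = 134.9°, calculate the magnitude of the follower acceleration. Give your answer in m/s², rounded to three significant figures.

ω = 46.18 rad/s
x = r cosθ ⇒ ẍ = −rω² cosθ (ω constant).
|a| = rω²|cosθ| = 0.042·(46.18)²·|cos 134.9°| = 63.224 m/s².

63.2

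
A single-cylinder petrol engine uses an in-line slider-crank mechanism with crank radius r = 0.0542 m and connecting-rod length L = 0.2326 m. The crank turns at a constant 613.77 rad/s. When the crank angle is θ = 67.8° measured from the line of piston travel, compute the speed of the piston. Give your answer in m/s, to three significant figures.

ω = 613.8 rad/s
For an in-line slider-crank, x = r cosθ + √(L² − r² sin²θ), so v = −rω sinθ·[1 + r cosθ/√(L² − r² sin²θ)].
With r = 0.0542 m, L = 0.2326 m, θ = 67.8°: √(L² − r² sin²θ) = 0.22712 m.
v = −0.0542·613.8·0.92587·[1 + 0.0542·0.37784/0.22712] = -33.577 m/s.
|v| = 33.577 m/s.

33.6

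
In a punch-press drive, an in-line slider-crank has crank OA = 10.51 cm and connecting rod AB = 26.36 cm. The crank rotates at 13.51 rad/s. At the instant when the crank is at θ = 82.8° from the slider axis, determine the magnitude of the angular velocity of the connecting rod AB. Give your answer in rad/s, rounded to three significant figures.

ω = 13.51 rad/s
The rod makes angle φ with the slider axis where L sinφ = r sinθ; differentiating, L cosφ·φ̇ = r ω cosθ.
L cosφ = √(L² − r² sin²θ) = 0.2421 m.
|ω_rod| = r ω |cosθ| / √(L² − r² sin²θ) = 0.1051·13.51·0.12533/0.2421 = 0.73507 rad/s.

0.735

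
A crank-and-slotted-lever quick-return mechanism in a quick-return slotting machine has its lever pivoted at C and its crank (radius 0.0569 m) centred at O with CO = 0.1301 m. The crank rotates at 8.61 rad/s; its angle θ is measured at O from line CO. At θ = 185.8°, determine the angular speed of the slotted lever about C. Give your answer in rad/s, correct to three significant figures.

6.54

ω = 8.61 rad/s
Crank pin A relative to C: A = (d + r cosθ, r sinθ); lever angle φ = atan2(r sinθ, d + r cosθ).
Differentiating tanφ: φ̇ = rω(d cosθ + r)/(d² + r² + 2dr cosθ).
d² + r² + 2dr cosθ = |CA|² = 0.00543403 m²;  d cosθ + r = -0.072534 m.
|ω_lever| = |0.0569·8.61·-0.072534| / 0.00543403 = 6.5394 rad/s.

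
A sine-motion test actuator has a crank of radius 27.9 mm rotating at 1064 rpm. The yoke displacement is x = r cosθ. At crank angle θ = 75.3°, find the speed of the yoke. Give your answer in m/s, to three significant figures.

3.01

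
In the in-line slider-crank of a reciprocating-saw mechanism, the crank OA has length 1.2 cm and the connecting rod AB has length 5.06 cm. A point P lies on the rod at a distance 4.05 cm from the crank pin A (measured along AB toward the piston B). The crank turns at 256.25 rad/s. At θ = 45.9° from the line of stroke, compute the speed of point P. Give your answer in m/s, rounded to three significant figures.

ω = 256.2 rad/s.  Crank-pin speed |V_A| = rω = 3.075 m/s, perpendicular to OA.
Rod angle: sinφ = −(r/L) sinθ ⇒ φ = -9.806°; ω_rod = −rω cosθ/√(L²−r²sin²θ) = -42.918 rad/s.
V_P = V_A + ω_rod × AP, with AP = 0.0405 m along the rod.
Components: V_Px = −rω sinθ − a·ω_rod·sinφ = -2.5043 m/s;  V_Py = rω cosθ + a·ω_rod·cosφ = +0.42714 m/s.
|V_P| = √(V_Px² + V_Py²) = 2.5404 m/s.

2.54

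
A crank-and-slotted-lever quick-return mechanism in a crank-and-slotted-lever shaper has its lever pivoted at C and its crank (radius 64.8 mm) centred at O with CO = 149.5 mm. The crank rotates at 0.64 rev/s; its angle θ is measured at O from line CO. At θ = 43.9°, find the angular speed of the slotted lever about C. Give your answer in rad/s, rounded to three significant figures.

ω = 4.021 rad/s (from 0.64 rev/s).
Crank pin A relative to C: A = (d + r cosθ, r sinθ); lever angle φ = atan2(r sinθ, d + r cosθ).
Differentiating tanφ: φ̇ = rω(d cosθ + r)/(d² + r² + 2dr cosθ).
d² + r² + 2dr cosθ = |CA|² = 0.0405101 m²;  d cosθ + r = +0.17252 m.
|ω_lever| = |0.0648·4.021·+0.17252| / 0.0405101 = 1.1097 rad/s.

1.11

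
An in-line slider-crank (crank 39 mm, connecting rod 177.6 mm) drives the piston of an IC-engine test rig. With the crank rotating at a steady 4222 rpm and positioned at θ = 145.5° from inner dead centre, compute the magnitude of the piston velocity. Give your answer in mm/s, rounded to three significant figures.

ω = 2π·4222/60 = 442.1 rad/s
For an in-line slider-crank, x = r cosθ + √(L² − r² sin²θ), so v = −rω sinθ·[1 + r cosθ/√(L² − r² sin²θ)].
With r = 0.039 m, L = 0.1776 m, θ = 145.5°: √(L² − r² sin²θ) = 0.17622 m.
v = −0.039·442.1·0.56641·[1 + 0.039·-0.82413/0.17622] = -7.9852 m/s.
|v| = 7.9852 m/s = 7985.2 mm/s.

7990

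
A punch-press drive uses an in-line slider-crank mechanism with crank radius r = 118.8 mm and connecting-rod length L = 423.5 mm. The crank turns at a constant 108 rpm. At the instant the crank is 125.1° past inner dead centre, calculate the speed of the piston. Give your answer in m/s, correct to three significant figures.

ω = 2π·108/60 = 11.31 rad/s
For an in-line slider-crank, x = r cosθ + √(L² − r² sin²θ), so v = −rω sinθ·[1 + r cosθ/√(L² − r² sin²θ)].
With r = 0.1188 m, L = 0.4235 m, θ = 125.1°: √(L² − r² sin²θ) = 0.4122 m.
v = −0.1188·11.31·0.81815·[1 + 0.1188·-0.57501/0.4122] = -0.91709 m/s.
|v| = 0.91709 m/s.

0.917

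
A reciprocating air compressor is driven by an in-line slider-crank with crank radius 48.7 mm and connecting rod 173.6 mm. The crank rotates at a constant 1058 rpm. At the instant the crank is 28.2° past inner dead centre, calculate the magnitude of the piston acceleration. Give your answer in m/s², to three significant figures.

ω = 2π·1058/60 = 110.8 rad/s
x(θ) = r cosθ + √(L² − r² sin²θ); with ω constant, a = ω²·d²x/dθ².
d²x/dθ² = −r cosθ − r²(cos2θ)/√u − r⁴ sin²2θ/(4u^{3/2}),  u = L² − r² sin²θ = 0.0296074 m².
Substituting r = 0.0487 m, L = 0.1736 m, θ = 28.2°: d²x/dθ² = -0.050739 m.
a = ω²·d²x/dθ² = (110.8)²·(-0.050739) = -622.83 m/s²;  |a| = 622.83 m/s².

623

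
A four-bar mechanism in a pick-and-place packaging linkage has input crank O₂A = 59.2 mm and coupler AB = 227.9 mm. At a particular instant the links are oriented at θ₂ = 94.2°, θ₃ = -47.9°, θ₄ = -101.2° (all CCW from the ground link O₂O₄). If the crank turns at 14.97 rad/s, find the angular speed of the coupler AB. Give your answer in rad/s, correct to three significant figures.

ω₂ = 14.97 rad/s
Differentiating the loop-closure r₂e^{iθ₂}+r₃e^{iθ₃}=r₁+r₄e^{iθ₄} gives r₂ω₂e^{iθ₂}+r₃ω₃e^{iθ₃}=r₄ω₄e^{iθ₄}.
Eliminating the other unknown: ω₃ = r₂ω₂ sin(θ₄−θ₂) / [r₃ sin(θ₃−θ₄)].
Numerator sine = +0.26556; denominator sine = +0.80178.
Result = 0.0592·14.97·(+0.26556) / (0.2279·(+0.80178)) = +1.288 rad/s; magnitude 1.288 rad/s.

1.29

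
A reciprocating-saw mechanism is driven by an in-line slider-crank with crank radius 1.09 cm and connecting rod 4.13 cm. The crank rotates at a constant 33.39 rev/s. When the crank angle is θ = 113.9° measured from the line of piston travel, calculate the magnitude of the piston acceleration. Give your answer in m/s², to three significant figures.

ω = 2π·33.4 = 209.8 rad/s
x(θ) = r cosθ + √(L² − r² sin²θ); with ω constant, a = ω²·d²x/dθ².
d²x/dθ² = −r cosθ − r²(cos2θ)/√u − r⁴ sin²2θ/(4u^{3/2}),  u = L² − r² sin²θ = 0.00160638 m².
Substituting r = 0.0109 m, L = 0.0413 m, θ = 113.9°: d²x/dθ² = +0.0063772 m.
a = ω²·d²x/dθ² = (209.8)²·(+0.0063772) = +280.69 m/s²;  |a| = 280.69 m/s².

281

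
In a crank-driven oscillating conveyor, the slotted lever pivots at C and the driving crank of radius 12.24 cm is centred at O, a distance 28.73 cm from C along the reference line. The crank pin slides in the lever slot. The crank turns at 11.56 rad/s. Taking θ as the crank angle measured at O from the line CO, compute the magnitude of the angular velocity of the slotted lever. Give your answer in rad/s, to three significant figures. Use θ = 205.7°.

ω = 11.56 rad/s
Crank pin A relative to C: A = (d + r cosθ, r sinθ); lever angle φ = atan2(r sinθ, d + r cosθ).
Differentiating tanφ: φ̇ = rω(d cosθ + r)/(d² + r² + 2dr cosθ).
d² + r² + 2dr cosθ = |CA|² = 0.0341494 m²;  d cosθ + r = -0.13648 m.
|ω_lever| = |0.1224·11.56·-0.13648| / 0.0341494 = 5.6549 rad/s.

5.65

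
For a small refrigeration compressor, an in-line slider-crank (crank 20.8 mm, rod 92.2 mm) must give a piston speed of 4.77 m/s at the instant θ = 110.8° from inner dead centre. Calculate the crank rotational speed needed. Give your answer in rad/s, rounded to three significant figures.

267

For an in-line slider-crank, |v_piston| = rω|sinθ|·[1 + r cosθ/√(L² − r² sin²θ)].
With r = 0.0208 m, L = 0.0922 m, θ = 110.8°: the bracketed kinematic factor |dx/dθ| = 0.017851 m.
ω = v/|dx/dθ| = 4.77/0.017851 = 267.21 rad/s.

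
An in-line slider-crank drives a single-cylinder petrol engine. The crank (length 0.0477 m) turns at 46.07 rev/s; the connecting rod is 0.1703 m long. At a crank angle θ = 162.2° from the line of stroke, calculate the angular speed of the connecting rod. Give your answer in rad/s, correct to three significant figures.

ω = 289.5 rad/s (converted from 46.07 rev/s).
The rod makes angle φ with the slider axis where L sinφ = r sinθ; differentiating, L cosφ·φ̇ = r ω cosθ.
L cosφ = √(L² − r² sin²θ) = 0.16967 m.
|ω_rod| = r ω |cosθ| / √(L² − r² sin²θ) = 0.0477·289.5·0.95213/0.16967 = 77.481 rad/s.

77.5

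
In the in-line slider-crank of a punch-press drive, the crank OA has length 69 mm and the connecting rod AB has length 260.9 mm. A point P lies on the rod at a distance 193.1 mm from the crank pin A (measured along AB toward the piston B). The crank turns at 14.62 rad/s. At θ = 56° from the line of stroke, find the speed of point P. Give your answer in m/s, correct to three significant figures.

ω = 14.62 rad/s.  Crank-pin speed |V_A| = rω = 1.0088 m/s, perpendicular to OA.
Rod angle: sinφ = −(r/L) sinθ ⇒ φ = -12.665°; ω_rod = −rω cosθ/√(L²−r²sin²θ) = -2.2161 rad/s.
V_P = V_A + ω_rod × AP, with AP = 0.1931 m along the rod.
Components: V_Px = −rω sinθ − a·ω_rod·sinφ = -0.93014 m/s;  V_Py = rω cosθ + a·ω_rod·cosφ = +0.14659 m/s.
|V_P| = √(V_Px² + V_Py²) = 0.94162 m/s.

0.942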